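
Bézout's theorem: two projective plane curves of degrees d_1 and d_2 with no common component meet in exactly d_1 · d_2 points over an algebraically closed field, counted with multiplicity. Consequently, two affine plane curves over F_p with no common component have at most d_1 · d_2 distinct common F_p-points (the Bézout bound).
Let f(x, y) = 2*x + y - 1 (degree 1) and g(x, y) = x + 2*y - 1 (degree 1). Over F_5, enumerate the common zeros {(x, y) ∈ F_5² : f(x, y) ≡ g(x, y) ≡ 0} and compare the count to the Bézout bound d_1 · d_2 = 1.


Common zeros: {(2, 2)}; count = 1; Bézout bound = 1.

deg(f) = 1, deg(g) = 1, so Bézout bound = 1.
Scan x ∈ F_5. For each x, list the y ∈ F_5 with f(x, y) ≡ 0 and those with g(x, y) ≡ 0 (mod 5); the common zeros in that column are the intersection.
  x = 0: f ≡ 0 at y ∈ {1}; g ≡ 0 at y ∈ {3}; common: ∅.
  x = 1: f ≡ 0 at y ∈ {4}; g ≡ 0 at y ∈ {0}; common: ∅.
  x = 2: f ≡ 0 at y ∈ {2}; g ≡ 0 at y ∈ {2}; common: {2}.
  x = 3: f ≡ 0 at y ∈ {0}; g ≡ 0 at y ∈ {4}; common: ∅.
  x = 4: f ≡ 0 at y ∈ {3}; g ≡ 0 at y ∈ {1}; common: ∅.
Collecting: common zeros = {(2, 2)}, so the count is 1.
Comparison with the Bézout bound: 1 ≤ 1 = deg(f)·deg(g), as expected for curves with no common component (the bound is attained).


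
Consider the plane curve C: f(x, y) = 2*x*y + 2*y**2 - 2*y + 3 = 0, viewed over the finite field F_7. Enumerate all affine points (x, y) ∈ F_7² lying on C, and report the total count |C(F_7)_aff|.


Affine F_7-points: {(0, 2), (0, 6), (1, 3), (1, 4), (2, 1), (2, 5)}; count = 6.

For each of the 49 pairs (x, y) ∈ F_7², evaluate f(x, y) mod 7. Record the zeros.
  x = 0: [0↦3, 1↦3, 2↦0, 3↦1, 4↦6, 5↦1, 6↦0]  zeros at y ∈ {2, 6}
  x = 1: [0↦3, 1↦5, 2↦4, 3↦0, 4↦0, 5↦4, 6↦5]  zeros at y ∈ {3, 4}
  x = 2: [0↦3, 1↦0, 2↦1, 3↦6, 4↦1, 5↦0, 6↦3]  zeros at y ∈ {1, 5}
  x = 3: [0↦3, 1↦2, 2↦5, 3↦5, 4↦2, 5↦3, 6↦1]  zeros at y ∈ ∅
  x = 4: [0↦3, 1↦4, 2↦2, 3↦4, 4↦3, 5↦6, 6↦6]  zeros at y ∈ ∅
  x = 5: [0↦3, 1↦6, 2↦6, 3↦3, 4↦4, 5↦2, 6↦4]  zeros at y ∈ ∅
  x = 6: [0↦3, 1↦1, 2↦3, 3↦2, 4↦5, 5↦5, 6↦2]  zeros at y ∈ ∅
Collecting zeros: affine points = {(0, 2), (0, 6), (1, 3), (1, 4), (2, 1), (2, 5)}.
Total count |C(F_7)_aff| = 6.


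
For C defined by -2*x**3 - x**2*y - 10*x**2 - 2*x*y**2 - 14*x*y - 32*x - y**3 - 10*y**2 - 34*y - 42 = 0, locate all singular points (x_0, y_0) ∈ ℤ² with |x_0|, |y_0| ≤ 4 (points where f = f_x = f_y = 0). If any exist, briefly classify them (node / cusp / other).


Singular points: {(-1, -3)}; classification: node.

Compute partial derivatives:
  f_x = -6*x**2 - 2*x*y - 20*x - 2*y**2 - 14*y - 32.
  f_y = -x**2 - 4*x*y - 14*x - 3*y**2 - 20*y - 34.
Scan x_0 ∈ {−4, ..., 4}. For each x_0, f_y(x_0, y) is a polynomial in y; find its integer roots y ∈ {−4, ..., 4}, then test f_x and f at those candidates.
  x = -4: f_y(-4, y) = -3*y**2 - 4*y + 6; no integer root y with |y| ≤ 4.
  x = -3: f_y(-3, y) = -3*y**2 - 8*y - 1; no integer root y with |y| ≤ 4.
  x = -2: f_y(-2, y) = -3*y**2 - 12*y - 10; no integer root y with |y| ≤ 4.
  x = -1: f_y(-1, y) = -3*y**2 - 16*y - 21; vanishes at y ∈ {-3}. (-1, -3): f_x = 0, f = 0 — SINGULAR.
  x = 0: f_y(0, y) = -3*y**2 - 20*y - 34; no integer root y with |y| ≤ 4.
  x = 1: f_y(1, y) = -3*y**2 - 24*y - 49; no integer root y with |y| ≤ 4.
  x = 2: f_y(2, y) = -3*y**2 - 28*y - 66; no integer root y with |y| ≤ 4.
  x = 3: f_y(3, y) = -3*y**2 - 32*y - 85; no integer root y with |y| ≤ 4.
  x = 4: f_y(4, y) = -3*y**2 - 36*y - 106; no integer root y with |y| ≤ 4.
Only singular point on the grid: (-1, -3).
Classify: substitute x = -1 + u, y = -3 + v and expand: f = -2*u**3 - u**2*v - u**2 - 2*u*v**2 - v**3 + v**2.
No constant or linear terms (consistent with a singular point). Quadratic part: -u**2 + v**2. Cubic part: -2*u**3 - u**2*v - 2*u*v**2 - v**3.
The quadratic part v**2 - u**2 = (v − u)(v + u) splits into two distinct linear factors, so there are two distinct tangent lines y − -3 = ±(x − -1) — this is a node (ordinary double point).
Classification: node.


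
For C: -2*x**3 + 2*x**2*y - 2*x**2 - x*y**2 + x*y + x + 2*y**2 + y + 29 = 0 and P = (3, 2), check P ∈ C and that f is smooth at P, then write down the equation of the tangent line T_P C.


Tangent line at P: -43*x + 18*y + 93 = 0.

Step 1: f(3, 2) = 0, so P lies on C.
Step 2: partial derivatives
  f_x(x, y) = -6*x**2 + 4*x*y - 4*x - y**2 + y + 1, f_y(x, y) = 2*x**2 - 2*x*y + x + 4*y + 1.
  f_x(P) = -43, f_y(P) = 18 (gradient nonzero, so P is smooth).
Step 3: tangent line at P: -43·(x − 3) + 18·(y − 2) = 0.
Expanding: -43*x + 18*y + 93 = 0.


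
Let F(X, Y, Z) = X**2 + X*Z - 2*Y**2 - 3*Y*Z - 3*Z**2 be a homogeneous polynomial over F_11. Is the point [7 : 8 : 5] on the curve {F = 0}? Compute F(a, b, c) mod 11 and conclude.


F(7,8,5) ≡ 3 (mod 11); P is NOT on the curve.

Evaluate F(7, 8, 5) term-by-term (mod 11).
  X**2 ↦ 1·49·1·1 = 49
  X*Z ↦ 1·7·1·5 = 35
  -2*Y**2 ↦ -2·1·64·1 = -128
  -3*Y*Z ↦ -3·1·8·5 = -120
  -3*Z**2 ↦ -3·1·1·25 = -75
Sum: F(7, 8, 5) = (49) + (35) + (-128) + (-120) + (-75) = -239.
Reducing mod 11: -239 ≡ 3 (mod 11).
Since F(a, b, c) ≡ 3 ≠ 0 (mod 11), P does NOT lie on the curve.


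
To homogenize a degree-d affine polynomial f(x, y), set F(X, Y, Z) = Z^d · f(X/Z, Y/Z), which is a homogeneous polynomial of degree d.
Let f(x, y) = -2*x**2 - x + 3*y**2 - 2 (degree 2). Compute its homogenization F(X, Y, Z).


F(X, Y, Z) = -2*X**2 - X*Z + 3*Y**2 - 2*Z**2

deg(f) = 2.
Substitute x = X/Z, y = Y/Z into f, then multiply by Z^2.
  monomial -2·x^2·y^0 ↦ -2·X^2·Y^0·Z^0.
  monomial -1·x^1·y^0 ↦ -1·X^1·Y^0·Z^1.
  monomial 3·x^0·y^2 ↦ 3·X^0·Y^2·Z^0.
  monomial -2·x^0·y^0 ↦ -2·X^0·Y^0·Z^2.
Collecting: F(X, Y, Z) = -2*X**2 - X*Z + 3*Y**2 - 2*Z**2.


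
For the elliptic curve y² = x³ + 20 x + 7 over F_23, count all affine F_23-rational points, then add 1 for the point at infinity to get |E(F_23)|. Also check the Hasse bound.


Affine points = {(2, 3), (2, 20), (3, 5), (3, 18), (4, 6), (4, 17), (5, 5), (5, 18), (8, 9), (8, 14), (13, 7), (13, 16), (14, 8), (14, 15), (15, 5), (15, 18), (17, 4), (17, 19), (18, 9), (18, 14), (19, 1), (19, 22), (20, 9), (20, 14), (22, 3), (22, 20)}; affine count = 26; |E(F_23)| = 27.

Discriminant check: Δ ∝ 4a³ + 27b² = 4·20³ + 27·7² = 4·8000 + 27·49 ≡ 19 (mod 23). Nonzero ⇒ E is nonsingular.
For each x ∈ F_23, compute rhs = x³ + 20·x + 7 mod 23, then count y ∈ F_23 with y² ≡ rhs.
  x = 0: rhs = 7, matching y values: none (0 points).
  x = 1: rhs = 5, matching y values: none (0 points).
  x = 2: rhs = 9, matching y values: 3, 20 (2 points).
  x = 3: rhs = 2, matching y values: 5, 18 (2 points).
  x = 4: rhs = 13, matching y values: 6, 17 (2 points).
  x = 5: rhs = 2, matching y values: 5, 18 (2 points).
  x = 6: rhs = 21, matching y values: none (0 points).
  x = 7: rhs = 7, matching y values: none (0 points).
  x = 8: rhs = 12, matching y values: 9, 14 (2 points).
  x = 9: rhs = 19, matching y values: none (0 points).
  x = 10: rhs = 11, matching y values: none (0 points).
  x = 11: rhs = 17, matching y values: none (0 points).
  x = 12: rhs = 20, matching y values: none (0 points).
  x = 13: rhs = 3, matching y values: 7, 16 (2 points).
  x = 14: rhs = 18, matching y values: 8, 15 (2 points).
  x = 15: rhs = 2, matching y values: 5, 18 (2 points).
  x = 16: rhs = 7, matching y values: none (0 points).
  x = 17: rhs = 16, matching y values: 4, 19 (2 points).
  x = 18: rhs = 12, matching y values: 9, 14 (2 points).
  x = 19: rhs = 1, matching y values: 1, 22 (2 points).
  x = 20: rhs = 12, matching y values: 9, 14 (2 points).
  x = 21: rhs = 5, matching y values: none (0 points).
  x = 22: rhs = 9, matching y values: 3, 20 (2 points).
Total affine count: 26.
Full point count |E(F_23)| = 26 + 1 = 27.
Hasse bound: |27 − (23+1)| = |3| = 3 ≤ 2√23 ≈ 9.5917 ✓.


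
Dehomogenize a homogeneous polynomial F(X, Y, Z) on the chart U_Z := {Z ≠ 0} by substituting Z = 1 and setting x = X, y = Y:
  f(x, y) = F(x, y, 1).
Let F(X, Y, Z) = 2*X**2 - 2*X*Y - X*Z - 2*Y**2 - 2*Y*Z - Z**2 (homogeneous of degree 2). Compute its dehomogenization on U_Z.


f(x, y) = 2*x**2 - 2*x*y - x - 2*y**2 - 2*y - 1

On U_Z we set Z = 1. Each monomial c·X^i·Y^j·Z^k in F becomes c·x^i·y^j·1^k = c·x^i·y^j.
Substituting Z = 1: F(X, Y, 1) = 2*x**2 - 2*x*y - x - 2*y**2 - 2*y - 1.
Note: deg(f) ≤ deg(F) = 2; strict inequality happens when F is divisible by Z (lost terms).


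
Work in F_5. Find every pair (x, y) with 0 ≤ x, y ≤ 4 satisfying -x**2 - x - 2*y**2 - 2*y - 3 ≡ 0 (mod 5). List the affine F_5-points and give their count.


Affine F_5-points: {(0, 2), (1, 0), (1, 4), (3, 0), (3, 4), (4, 2)}; count = 6.

For each of the 25 pairs (x, y) ∈ F_5², evaluate f(x, y) mod 5. Record the zeros.
  x = 0: [0↦2, 1↦3, 2↦0, 3↦3, 4↦2]  zeros at y ∈ {2}
  x = 1: [0↦0, 1↦1, 2↦3, 3↦1, 4↦0]  zeros at y ∈ {0, 4}
  x = 2: [0↦1, 1↦2, 2↦4, 3↦2, 4↦1]  zeros at y ∈ ∅
  x = 3: [0↦0, 1↦1, 2↦3, 3↦1, 4↦0]  zeros at y ∈ {0, 4}
  x = 4: [0↦2, 1↦3, 2↦0, 3↦3, 4↦2]  zeros at y ∈ {2}
Collecting zeros: affine points = {(0, 2), (1, 0), (1, 4), (3, 0), (3, 4), (4, 2)}.
Total count |C(F_5)_aff| = 6.


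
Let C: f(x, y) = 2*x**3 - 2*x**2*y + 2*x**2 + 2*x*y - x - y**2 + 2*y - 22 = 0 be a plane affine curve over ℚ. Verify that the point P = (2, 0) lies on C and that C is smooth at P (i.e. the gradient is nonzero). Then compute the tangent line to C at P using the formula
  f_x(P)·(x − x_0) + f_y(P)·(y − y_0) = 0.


Tangent line at P: 31*x - 2*y - 62 = 0.

Step 1: f(2, 0) = 0, so P lies on C.
Step 2: partial derivatives
  f_x(x, y) = 6*x**2 - 4*x*y + 4*x + 2*y - 1, f_y(x, y) = -2*x**2 + 2*x - 2*y + 2.
  f_x(P) = 31, f_y(P) = -2 (gradient nonzero, so P is smooth).
Step 3: tangent line at P: 31·(x − 2) + -2·(y − 0) = 0.
Expanding: 31*x - 2*y - 62 = 0.


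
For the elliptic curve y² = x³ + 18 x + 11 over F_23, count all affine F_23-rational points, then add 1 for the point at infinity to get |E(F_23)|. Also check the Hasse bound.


Affine points = {(2, 3), (2, 20), (3, 0), (4, 3), (4, 20), (6, 6), (6, 17), (8, 0), (10, 8), (10, 15), (12, 0), (13, 2), (13, 21), (16, 5), (16, 18), (17, 3), (17, 20), (18, 7), (18, 16), (19, 6), (19, 17), (21, 6), (21, 17)}; affine count = 23; |E(F_23)| = 24.

Discriminant check: Δ ∝ 4a³ + 27b² = 4·18³ + 27·11² = 4·5832 + 27·121 ≡ 7 (mod 23). Nonzero ⇒ E is nonsingular.
For each x ∈ F_23, compute rhs = x³ + 18·x + 11 mod 23, then count y ∈ F_23 with y² ≡ rhs.
  x = 0: rhs = 11, matching y values: none (0 points).
  x = 1: rhs = 7, matching y values: none (0 points).
  x = 2: rhs = 9, matching y values: 3, 20 (2 points).
  x = 3: rhs = 0, matching y values: 0 (1 points).
  x = 4: rhs = 9, matching y values: 3, 20 (2 points).
  x = 5: rhs = 19, matching y values: none (0 points).
  x = 6: rhs = 13, matching y values: 6, 17 (2 points).
  x = 7: rhs = 20, matching y values: none (0 points).
  x = 8: rhs = 0, matching y values: 0 (1 points).
  x = 9: rhs = 5, matching y values: none (0 points).
  x = 10: rhs = 18, matching y values: 8, 15 (2 points).
  x = 11: rhs = 22, matching y values: none (0 points).
  x = 12: rhs = 0, matching y values: 0 (1 points).
  x = 13: rhs = 4, matching y values: 2, 21 (2 points).
  x = 14: rhs = 17, matching y values: none (0 points).
  x = 15: rhs = 22, matching y values: none (0 points).
  x = 16: rhs = 2, matching y values: 5, 18 (2 points).
  x = 17: rhs = 9, matching y values: 3, 20 (2 points).
  x = 18: rhs = 3, matching y values: 7, 16 (2 points).
  x = 19: rhs = 13, matching y values: 6, 17 (2 points).
  x = 20: rhs = 22, matching y values: none (0 points).
  x = 21: rhs = 13, matching y values: 6, 17 (2 points).
  x = 22: rhs = 15, matching y values: none (0 points).
Total affine count: 23.
Full point count |E(F_23)| = 23 + 1 = 24.
Hasse bound: |24 − (23+1)| = |0| = 0 ≤ 2√23 ≈ 9.5917 ✓.


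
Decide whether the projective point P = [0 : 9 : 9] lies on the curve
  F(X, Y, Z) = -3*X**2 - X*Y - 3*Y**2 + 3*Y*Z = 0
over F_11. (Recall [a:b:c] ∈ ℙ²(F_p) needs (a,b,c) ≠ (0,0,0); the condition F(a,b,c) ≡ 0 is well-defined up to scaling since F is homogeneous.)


F(0,9,9) ≡ 0 (mod 11); P is on the curve.

Evaluate F(0, 9, 9) term-by-term (mod 11).
  -3*X**2 ↦ -3·0·1·1 = 0
  -X*Y ↦ -1·0·9·1 = 0
  -3*Y**2 ↦ -3·1·81·1 = -243
  3*Y*Z ↦ 3·1·9·9 = 243
Sum: F(0, 9, 9) = (0) + (0) + (-243) + (243) = 0.
Reducing mod 11: 0 ≡ 0 (mod 11).
Since F(a, b, c) ≡ 0 (mod 11), P lies on the curve.


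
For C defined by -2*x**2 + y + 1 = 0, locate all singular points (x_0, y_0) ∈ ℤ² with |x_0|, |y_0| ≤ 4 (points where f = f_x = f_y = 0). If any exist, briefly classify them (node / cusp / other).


No singular points in the scanned grid; C is smooth there.

Compute partial derivatives:
  f_x = -4*x.
  f_y = 1.
f_y = 1 is a nonzero constant, so f_y never vanishes: no point (x, y) can satisfy f = f_x = f_y = 0. In particular no (x, y) ∈ {−4, ..., 4}² is singular; the curve is smooth.


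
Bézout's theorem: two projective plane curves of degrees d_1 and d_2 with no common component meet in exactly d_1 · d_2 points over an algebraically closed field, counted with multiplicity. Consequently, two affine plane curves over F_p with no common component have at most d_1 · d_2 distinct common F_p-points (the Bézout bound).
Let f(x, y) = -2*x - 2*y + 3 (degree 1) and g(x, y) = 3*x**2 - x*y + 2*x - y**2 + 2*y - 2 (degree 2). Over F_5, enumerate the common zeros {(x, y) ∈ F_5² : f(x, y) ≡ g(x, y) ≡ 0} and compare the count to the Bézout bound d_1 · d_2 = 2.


Common zeros: {(0, 4), (2, 2)}; count = 2; Bézout bound = 2.

deg(f) = 1, deg(g) = 2, so Bézout bound = 2.
Scan x ∈ F_5. For each x, list the y ∈ F_5 with f(x, y) ≡ 0 and those with g(x, y) ≡ 0 (mod 5); the common zeros in that column are the intersection.
  x = 0: f ≡ 0 at y ∈ {4}; g ≡ 0 at y ∈ {3, 4}; common: {4}.
  x = 1: f ≡ 0 at y ∈ {3}; g ≡ 0 at y ∈ ∅; common: ∅.
  x = 2: f ≡ 0 at y ∈ {2}; g ≡ 0 at y ∈ {2, 3}; common: {2}.
  x = 3: f ≡ 0 at y ∈ {1}; g ≡ 0 at y ∈ {2}; common: ∅.
  x = 4: f ≡ 0 at y ∈ {0}; g ≡ 0 at y ∈ {4}; common: ∅.
Collecting: common zeros = {(0, 4), (2, 2)}, so the count is 2.
Comparison with the Bézout bound: 2 ≤ 2 = deg(f)·deg(g), as expected for curves with no common component (the bound is attained).


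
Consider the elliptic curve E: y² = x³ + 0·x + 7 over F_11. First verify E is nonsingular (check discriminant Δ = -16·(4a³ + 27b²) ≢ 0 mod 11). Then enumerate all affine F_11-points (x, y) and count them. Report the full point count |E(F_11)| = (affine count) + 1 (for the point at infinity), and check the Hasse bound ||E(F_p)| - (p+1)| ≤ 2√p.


Affine points = {(2, 2), (2, 9), (3, 1), (3, 10), (4, 4), (4, 7), (5, 0), (6, 5), (6, 6), (7, 3), (7, 8)}; affine count = 11; |E(F_11)| = 12.

Discriminant check: Δ ∝ 4a³ + 27b² = 4·0³ + 27·7² = 4·0 + 27·49 ≡ 3 (mod 11). Nonzero ⇒ E is nonsingular.
For each x ∈ F_11, compute rhs = x³ + 0·x + 7 mod 11, then count y ∈ F_11 with y² ≡ rhs.
  x = 0: rhs = 7, matching y values: none (0 points).
  x = 1: rhs = 8, matching y values: none (0 points).
  x = 2: rhs = 4, matching y values: 2, 9 (2 points).
  x = 3: rhs = 1, matching y values: 1, 10 (2 points).
  x = 4: rhs = 5, matching y values: 4, 7 (2 points).
  x = 5: rhs = 0, matching y values: 0 (1 points).
  x = 6: rhs = 3, matching y values: 5, 6 (2 points).
  x = 7: rhs = 9, matching y values: 3, 8 (2 points).
  x = 8: rhs = 2, matching y values: none (0 points).
  x = 9: rhs = 10, matching y values: none (0 points).
  x = 10: rhs = 6, matching y values: none (0 points).
Total affine count: 11.
Full point count |E(F_11)| = 11 + 1 = 12.
Hasse bound: |12 − (11+1)| = |0| = 0 ≤ 2√11 ≈ 6.6332 ✓.


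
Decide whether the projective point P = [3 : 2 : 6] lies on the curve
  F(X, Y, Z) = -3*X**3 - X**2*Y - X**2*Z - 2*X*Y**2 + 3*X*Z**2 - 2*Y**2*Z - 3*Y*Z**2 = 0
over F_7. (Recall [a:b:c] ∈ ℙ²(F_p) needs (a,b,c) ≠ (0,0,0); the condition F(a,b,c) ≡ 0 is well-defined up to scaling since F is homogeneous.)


F(3,2,6) ≡ 2 (mod 7); P is NOT on the curve.

Evaluate F(3, 2, 6) term-by-term (mod 7).
  -3*X**3 ↦ -3·27·1·1 = -81
  -X**2*Y ↦ -1·9·2·1 = -18
  -X**2*Z ↦ -1·9·1·6 = -54
  -2*X*Y**2 ↦ -2·3·4·1 = -24
  3*X*Z**2 ↦ 3·3·1·36 = 324
  -2*Y**2*Z ↦ -2·1·4·6 = -48
  -3*Y*Z**2 ↦ -3·1·2·36 = -216
Sum: F(3, 2, 6) = (-81) + (-18) + (-54) + (-24) + (324) + (-48) + (-216) = -117.
Reducing mod 7: -117 ≡ 2 (mod 7).
Since F(a, b, c) ≡ 2 ≠ 0 (mod 7), P does NOT lie on the curve.


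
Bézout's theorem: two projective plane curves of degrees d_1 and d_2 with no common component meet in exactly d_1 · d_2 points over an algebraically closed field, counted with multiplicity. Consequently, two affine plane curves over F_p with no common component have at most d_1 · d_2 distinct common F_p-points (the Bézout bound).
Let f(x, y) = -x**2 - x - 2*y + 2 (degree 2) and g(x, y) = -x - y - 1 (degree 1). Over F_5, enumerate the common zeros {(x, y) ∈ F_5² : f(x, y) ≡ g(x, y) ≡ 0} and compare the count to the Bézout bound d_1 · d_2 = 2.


Common zeros: ∅; count = 0; Bézout bound = 2.

deg(f) = 2, deg(g) = 1, so Bézout bound = 2.
Scan x ∈ F_5. For each x, list the y ∈ F_5 with f(x, y) ≡ 0 and those with g(x, y) ≡ 0 (mod 5); the common zeros in that column are the intersection.
  x = 0: f ≡ 0 at y ∈ {1}; g ≡ 0 at y ∈ {4}; common: ∅.
  x = 1: f ≡ 0 at y ∈ {0}; g ≡ 0 at y ∈ {3}; common: ∅.
  x = 2: f ≡ 0 at y ∈ {3}; g ≡ 0 at y ∈ {2}; common: ∅.
  x = 3: f ≡ 0 at y ∈ {0}; g ≡ 0 at y ∈ {1}; common: ∅.
  x = 4: f ≡ 0 at y ∈ {1}; g ≡ 0 at y ∈ {0}; common: ∅.
Collecting: common zeros = ∅, so the count is 0.
Comparison with the Bézout bound: 0 ≤ 2 = deg(f)·deg(g), as expected for curves with no common component (the affine F_5-count falls short of the bound because intersections may lie at infinity, over extension fields, or carry multiplicity).


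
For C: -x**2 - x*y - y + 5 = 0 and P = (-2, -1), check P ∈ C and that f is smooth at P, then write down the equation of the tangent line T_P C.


Tangent line at P: 5*x + y + 11 = 0.

Step 1: f(-2, -1) = 0, so P lies on C.
Step 2: partial derivatives
  f_x(x, y) = -2*x - y, f_y(x, y) = -x - 1.
  f_x(P) = 5, f_y(P) = 1 (gradient nonzero, so P is smooth).
Step 3: tangent line at P: 5·(x − -2) + 1·(y − -1) = 0.
Expanding: 5*x + y + 11 = 0.


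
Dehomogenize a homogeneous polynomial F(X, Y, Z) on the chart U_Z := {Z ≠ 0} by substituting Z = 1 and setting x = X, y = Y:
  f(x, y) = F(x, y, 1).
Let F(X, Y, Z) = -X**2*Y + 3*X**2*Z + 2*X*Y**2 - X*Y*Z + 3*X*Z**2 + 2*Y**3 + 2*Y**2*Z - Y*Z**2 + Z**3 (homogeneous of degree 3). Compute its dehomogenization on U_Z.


f(x, y) = -x**2*y + 3*x**2 + 2*x*y**2 - x*y + 3*x + 2*y**3 + 2*y**2 - y + 1

On U_Z we set Z = 1. Each monomial c·X^i·Y^j·Z^k in F becomes c·x^i·y^j·1^k = c·x^i·y^j.
Substituting Z = 1: F(X, Y, 1) = -x**2*y + 3*x**2 + 2*x*y**2 - x*y + 3*x + 2*y**3 + 2*y**2 - y + 1.
Note: deg(f) ≤ deg(F) = 3; strict inequality happens when F is divisible by Z (lost terms).


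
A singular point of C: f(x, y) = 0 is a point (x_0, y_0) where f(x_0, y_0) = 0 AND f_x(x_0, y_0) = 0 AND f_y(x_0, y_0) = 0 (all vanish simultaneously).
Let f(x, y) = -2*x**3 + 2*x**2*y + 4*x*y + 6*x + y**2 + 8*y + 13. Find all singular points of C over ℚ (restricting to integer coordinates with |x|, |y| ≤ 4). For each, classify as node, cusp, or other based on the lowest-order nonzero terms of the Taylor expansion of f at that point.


Singular points: {(-1, -3)}; classification: cusp.

Compute partial derivatives:
  f_x = -6*x**2 + 4*x*y + 4*y + 6.
  f_y = 2*x**2 + 4*x + 2*y + 8.
Scan x_0 ∈ {−4, ..., 4}. For each x_0, f_y(x_0, y) is a polynomial in y; find its integer roots y ∈ {−4, ..., 4}, then test f_x and f at those candidates.
  x = -4: f_y(-4, y) = 2*y + 24; no integer root y with |y| ≤ 4.
  x = -3: f_y(-3, y) = 2*y + 14; no integer root y with |y| ≤ 4.
  x = -2: f_y(-2, y) = 2*y + 8; vanishes at y ∈ {-4}. (-2, -4): f_x = -2 ≠ 0.
  x = -1: f_y(-1, y) = 2*y + 6; vanishes at y ∈ {-3}. (-1, -3): f_x = 0, f = 0 — SINGULAR.
  x = 0: f_y(0, y) = 2*y + 8; vanishes at y ∈ {-4}. (0, -4): f_x = -10 ≠ 0.
  x = 1: f_y(1, y) = 2*y + 14; no integer root y with |y| ≤ 4.
  x = 2: f_y(2, y) = 2*y + 24; no integer root y with |y| ≤ 4.
  x = 3: f_y(3, y) = 2*y + 38; no integer root y with |y| ≤ 4.
  x = 4: f_y(4, y) = 2*y + 56; no integer root y with |y| ≤ 4.
Only singular point on the grid: (-1, -3).
Classify: substitute x = -1 + u, y = -3 + v and expand: f = -2*u**3 + 2*u**2*v + v**2.
No constant or linear terms (consistent with a singular point). Quadratic part: v**2. Cubic part: -2*u**3 + 2*u**2*v.
The quadratic part v**2 is a perfect square, so there is a single (double) tangent line v = 0, i.e. y = -3. Restricting the cubic part to that line (v = 0) leaves -2*u**3 ≠ 0, so f is not divisible by v and the branch is v² ≈ 2*u**3 to lowest order — this is a cusp.
Classification: cusp.


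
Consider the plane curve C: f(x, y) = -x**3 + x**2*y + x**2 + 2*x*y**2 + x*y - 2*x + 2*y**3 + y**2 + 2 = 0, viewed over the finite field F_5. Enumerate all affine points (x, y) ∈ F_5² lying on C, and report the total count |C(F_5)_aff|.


Affine F_5-points: {(0, 1), (0, 3), (1, 0)}; count = 3.

For each of the 25 pairs (x, y) ∈ F_5², evaluate f(x, y) mod 5. Record the zeros.
  x = 0: [0↦2, 1↦0, 2↦2, 3↦0, 4↦1]  zeros at y ∈ {1, 3}
  x = 1: [0↦0, 1↦2, 2↦2, 3↦2, 4↦4]  zeros at y ∈ {0}
  x = 2: [0↦4, 1↦2, 2↦2, 3↦1, 4↦1]  zeros at y ∈ ∅
  x = 3: [0↦3, 1↦4, 2↦1, 3↦1, 4↦1]  zeros at y ∈ ∅
  x = 4: [0↦1, 1↦2, 2↦3, 3↦1, 4↦3]  zeros at y ∈ ∅
Collecting zeros: affine points = {(0, 1), (0, 3), (1, 0)}.
Total count |C(F_5)_aff| = 3.


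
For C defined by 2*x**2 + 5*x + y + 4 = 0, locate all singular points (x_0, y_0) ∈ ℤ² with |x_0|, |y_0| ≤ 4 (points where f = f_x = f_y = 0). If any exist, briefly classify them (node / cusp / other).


No singular points in the scanned grid; C is smooth there.

Compute partial derivatives:
  f_x = 4*x + 5.
  f_y = 1.
f_y = 1 is a nonzero constant, so f_y never vanishes: no point (x, y) can satisfy f = f_x = f_y = 0. In particular no (x, y) ∈ {−4, ..., 4}² is singular; the curve is smooth.


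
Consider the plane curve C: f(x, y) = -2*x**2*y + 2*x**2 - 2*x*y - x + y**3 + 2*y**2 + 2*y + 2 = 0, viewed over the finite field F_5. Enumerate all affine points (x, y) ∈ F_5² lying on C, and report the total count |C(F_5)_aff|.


Affine F_5-points: {(1, 2), (3, 4), (4, 0), (4, 1), (4, 2)}; count = 5.

For each of the 25 pairs (x, y) ∈ F_5², evaluate f(x, y) mod 5. Record the zeros.
  x = 0: [0↦2, 1↦2, 2↦2, 3↦3, 4↦1]  zeros at y ∈ ∅
  x = 1: [0↦3, 1↦4, 2↦0, 3↦2, 4↦1]  zeros at y ∈ {2}
  x = 2: [0↦3, 1↦1, 2↦4, 3↦3, 4↦4]  zeros at y ∈ ∅
  x = 3: [0↦2, 1↦3, 2↦4, 3↦1, 4↦0]  zeros at y ∈ {4}
  x = 4: [0↦0, 1↦0, 2↦0, 3↦1, 4↦4]  zeros at y ∈ {0, 1, 2}
Collecting zeros: affine points = {(1, 2), (3, 4), (4, 0), (4, 1), (4, 2)}.
Total count |C(F_5)_aff| = 5.


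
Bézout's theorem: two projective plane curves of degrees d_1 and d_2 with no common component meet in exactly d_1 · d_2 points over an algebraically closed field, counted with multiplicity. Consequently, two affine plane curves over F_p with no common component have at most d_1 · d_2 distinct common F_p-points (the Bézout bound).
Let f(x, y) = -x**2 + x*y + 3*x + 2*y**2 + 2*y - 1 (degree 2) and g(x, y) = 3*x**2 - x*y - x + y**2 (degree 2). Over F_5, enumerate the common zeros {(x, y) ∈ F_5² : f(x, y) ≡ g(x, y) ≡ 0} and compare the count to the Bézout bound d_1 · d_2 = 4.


Common zeros: {(4, 2)}; count = 1; Bézout bound = 4.

deg(f) = 2, deg(g) = 2, so Bézout bound = 4.
Scan x ∈ F_5. For each x, list the y ∈ F_5 with f(x, y) ≡ 0 and those with g(x, y) ≡ 0 (mod 5); the common zeros in that column are the intersection.
  x = 0: f ≡ 0 at y ∈ ∅; g ≡ 0 at y ∈ {0}; common: ∅.
  x = 1: f ≡ 0 at y ∈ {2, 4}; g ≡ 0 at y ∈ ∅; common: ∅.
  x = 2: f ≡ 0 at y ∈ ∅; g ≡ 0 at y ∈ {0, 2}; common: ∅.
  x = 3: f ≡ 0 at y ∈ ∅; g ≡ 0 at y ∈ ∅; common: ∅.
  x = 4: f ≡ 0 at y ∈ {0, 2}; g ≡ 0 at y ∈ {2}; common: {2}.
Collecting: common zeros = {(4, 2)}, so the count is 1.
Comparison with the Bézout bound: 1 ≤ 4 = deg(f)·deg(g), as expected for curves with no common component (the affine F_5-count falls short of the bound because intersections may lie at infinity, over extension fields, or carry multiplicity).


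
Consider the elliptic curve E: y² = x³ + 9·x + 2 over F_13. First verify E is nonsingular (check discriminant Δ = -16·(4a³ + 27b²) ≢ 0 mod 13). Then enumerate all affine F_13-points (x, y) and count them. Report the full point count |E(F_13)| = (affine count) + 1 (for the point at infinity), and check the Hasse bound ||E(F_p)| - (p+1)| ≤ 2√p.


Affine points = {(1, 5), (1, 8), (3, 2), (3, 11), (5, 4), (5, 9), (6, 5), (6, 8), (8, 1), (8, 12), (10, 0)}; affine count = 11; |E(F_13)| = 12.

Discriminant check: Δ ∝ 4a³ + 27b² = 4·9³ + 27·2² = 4·729 + 27·4 ≡ 8 (mod 13). Nonzero ⇒ E is nonsingular.
For each x ∈ F_13, compute rhs = x³ + 9·x + 2 mod 13, then count y ∈ F_13 with y² ≡ rhs.
  x = 0: rhs = 2, matching y values: none (0 points).
  x = 1: rhs = 12, matching y values: 5, 8 (2 points).
  x = 2: rhs = 2, matching y values: none (0 points).
  x = 3: rhs = 4, matching y values: 2, 11 (2 points).
  x = 4: rhs = 11, matching y values: none (0 points).
  x = 5: rhs = 3, matching y values: 4, 9 (2 points).
  x = 6: rhs = 12, matching y values: 5, 8 (2 points).
  x = 7: rhs = 5, matching y values: none (0 points).
  x = 8: rhs = 1, matching y values: 1, 12 (2 points).
  x = 9: rhs = 6, matching y values: none (0 points).
  x = 10: rhs = 0, matching y values: 0 (1 points).
  x = 11: rhs = 2, matching y values: none (0 points).
  x = 12: rhs = 5, matching y values: none (0 points).
Total affine count: 11.
Full point count |E(F_13)| = 11 + 1 = 12.
Hasse bound: |12 − (13+1)| = |-2| = 2 ≤ 2√13 ≈ 7.2111 ✓.


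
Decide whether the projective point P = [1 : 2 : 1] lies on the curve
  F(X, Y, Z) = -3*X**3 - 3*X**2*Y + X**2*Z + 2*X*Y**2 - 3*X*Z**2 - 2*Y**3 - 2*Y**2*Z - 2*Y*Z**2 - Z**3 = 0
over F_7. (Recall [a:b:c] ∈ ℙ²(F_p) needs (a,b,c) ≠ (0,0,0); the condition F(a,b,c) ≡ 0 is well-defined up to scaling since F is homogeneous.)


F(1,2,1) ≡ 3 (mod 7); P is NOT on the curve.

Evaluate F(1, 2, 1) term-by-term (mod 7).
  -3*X**3 ↦ -3·1·1·1 = -3
  -3*X**2*Y ↦ -3·1·2·1 = -6
  X**2*Z ↦ 1·1·1·1 = 1
  2*X*Y**2 ↦ 2·1·4·1 = 8
  -3*X*Z**2 ↦ -3·1·1·1 = -3
  -2*Y**3 ↦ -2·1·8·1 = -16
  -2*Y**2*Z ↦ -2·1·4·1 = -8
  -2*Y*Z**2 ↦ -2·1·2·1 = -4
  -Z**3 ↦ -1·1·1·1 = -1
Sum: F(1, 2, 1) = (-3) + (-6) + (1) + (8) + (-3) + (-16) + (-8) + (-4) + (-1) = -32.
Reducing mod 7: -32 ≡ 3 (mod 7).
Since F(a, b, c) ≡ 3 ≠ 0 (mod 7), P does NOT lie on the curve.


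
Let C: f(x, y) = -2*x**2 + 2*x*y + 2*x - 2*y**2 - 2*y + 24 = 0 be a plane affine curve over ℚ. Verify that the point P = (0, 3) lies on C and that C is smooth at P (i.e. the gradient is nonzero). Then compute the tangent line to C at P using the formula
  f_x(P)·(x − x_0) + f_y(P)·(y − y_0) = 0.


Tangent line at P: 8*x - 14*y + 42 = 0.

Step 1: f(0, 3) = 0, so P lies on C.
Step 2: partial derivatives
  f_x(x, y) = -4*x + 2*y + 2, f_y(x, y) = 2*x - 4*y - 2.
  f_x(P) = 8, f_y(P) = -14 (gradient nonzero, so P is smooth).
Step 3: tangent line at P: 8·(x − 0) + -14·(y − 3) = 0.
Expanding: 8*x - 14*y + 42 = 0.


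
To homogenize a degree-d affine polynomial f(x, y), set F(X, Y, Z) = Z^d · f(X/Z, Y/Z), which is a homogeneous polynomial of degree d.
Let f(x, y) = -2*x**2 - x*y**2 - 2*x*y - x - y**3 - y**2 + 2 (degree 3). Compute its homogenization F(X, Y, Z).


F(X, Y, Z) = -2*X**2*Z - X*Y**2 - 2*X*Y*Z - X*Z**2 - Y**3 - Y**2*Z + 2*Z**3

deg(f) = 3.
Substitute x = X/Z, y = Y/Z into f, then multiply by Z^3.
  monomial -2·x^2·y^0 ↦ -2·X^2·Y^0·Z^1.
  monomial -1·x^1·y^2 ↦ -1·X^1·Y^2·Z^0.
  monomial -2·x^1·y^1 ↦ -2·X^1·Y^1·Z^1.
  monomial -1·x^1·y^0 ↦ -1·X^1·Y^0·Z^2.
  monomial -1·x^0·y^3 ↦ -1·X^0·Y^3·Z^0.
  monomial -1·x^0·y^2 ↦ -1·X^0·Y^2·Z^1.
  monomial 2·x^0·y^0 ↦ 2·X^0·Y^0·Z^3.
Collecting: F(X, Y, Z) = -2*X**2*Z - X*Y**2 - 2*X*Y*Z - X*Z**2 - Y**3 - Y**2*Z + 2*Z**3.


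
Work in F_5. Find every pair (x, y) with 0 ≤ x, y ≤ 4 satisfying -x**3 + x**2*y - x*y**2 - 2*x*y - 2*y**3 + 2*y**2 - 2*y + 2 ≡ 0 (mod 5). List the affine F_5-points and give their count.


Affine F_5-points: {(0, 1), (0, 2), (0, 3), (2, 1), (3, 0), (3, 3), (3, 4), (4, 1)}; count = 8.

For each of the 25 pairs (x, y) ∈ F_5², evaluate f(x, y) mod 5. Record the zeros.
  x = 0: [0↦2, 1↦0, 2↦0, 3↦0, 4↦3]  zeros at y ∈ {1, 2, 3}
  x = 1: [0↦1, 1↦2, 2↦3, 3↦2, 4↦2]  zeros at y ∈ ∅
  x = 2: [0↦4, 1↦0, 2↦4, 3↦4, 4↦3]  zeros at y ∈ {1}
  x = 3: [0↦0, 1↦3, 2↦2, 3↦0, 4↦0]  zeros at y ∈ {0, 3, 4}
  x = 4: [0↦3, 1↦0, 2↦1, 3↦4, 4↦2]  zeros at y ∈ {1}
Collecting zeros: affine points = {(0, 1), (0, 2), (0, 3), (2, 1), (3, 0), (3, 3), (3, 4), (4, 1)}.
Total count |C(F_5)_aff| = 8.


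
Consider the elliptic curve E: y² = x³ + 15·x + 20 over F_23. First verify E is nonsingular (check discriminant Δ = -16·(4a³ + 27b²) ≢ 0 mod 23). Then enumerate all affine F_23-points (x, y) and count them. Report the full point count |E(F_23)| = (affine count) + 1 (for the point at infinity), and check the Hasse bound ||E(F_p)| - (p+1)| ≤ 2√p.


Affine points = {(1, 6), (1, 17), (2, 9), (2, 14), (3, 0), (4, 11), (4, 12), (5, 6), (5, 17), (6, 2), (6, 21), (7, 10), (7, 13), (8, 10), (8, 13), (15, 3), (15, 20), (16, 3), (16, 20), (17, 6), (17, 17), (18, 2), (18, 21), (22, 2), (22, 21)}; affine count = 25; |E(F_23)| = 26.

Discriminant check: Δ ∝ 4a³ + 27b² = 4·15³ + 27·20² = 4·3375 + 27·400 ≡ 12 (mod 23). Nonzero ⇒ E is nonsingular.
For each x ∈ F_23, compute rhs = x³ + 15·x + 20 mod 23, then count y ∈ F_23 with y² ≡ rhs.
  x = 0: rhs = 20, matching y values: none (0 points).
  x = 1: rhs = 13, matching y values: 6, 17 (2 points).
  x = 2: rhs = 12, matching y values: 9, 14 (2 points).
  x = 3: rhs = 0, matching y values: 0 (1 points).
  x = 4: rhs = 6, matching y values: 11, 12 (2 points).
  x = 5: rhs = 13, matching y values: 6, 17 (2 points).
  x = 6: rhs = 4, matching y values: 2, 21 (2 points).
  x = 7: rhs = 8, matching y values: 10, 13 (2 points).
  x = 8: rhs = 8, matching y values: 10, 13 (2 points).
  x = 9: rhs = 10, matching y values: none (0 points).
  x = 10: rhs = 20, matching y values: none (0 points).
  x = 11: rhs = 21, matching y values: none (0 points).
  x = 12: rhs = 19, matching y values: none (0 points).
  x = 13: rhs = 20, matching y values: none (0 points).
  x = 14: rhs = 7, matching y values: none (0 points).
  x = 15: rhs = 9, matching y values: 3, 20 (2 points).
  x = 16: rhs = 9, matching y values: 3, 20 (2 points).
  x = 17: rhs = 13, matching y values: 6, 17 (2 points).
  x = 18: rhs = 4, matching y values: 2, 21 (2 points).
  x = 19: rhs = 11, matching y values: none (0 points).
  x = 20: rhs = 17, matching y values: none (0 points).
  x = 21: rhs = 5, matching y values: none (0 points).
  x = 22: rhs = 4, matching y values: 2, 21 (2 points).
Total affine count: 25.
Full point count |E(F_23)| = 25 + 1 = 26.
Hasse bound: |26 − (23+1)| = |2| = 2 ≤ 2√23 ≈ 9.5917 ✓.


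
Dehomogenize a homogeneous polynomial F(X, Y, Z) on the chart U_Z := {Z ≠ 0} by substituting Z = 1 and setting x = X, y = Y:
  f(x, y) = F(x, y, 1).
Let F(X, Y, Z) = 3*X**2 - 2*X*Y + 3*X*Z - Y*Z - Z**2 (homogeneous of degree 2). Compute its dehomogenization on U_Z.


f(x, y) = 3*x**2 - 2*x*y + 3*x - y - 1

On U_Z we set Z = 1. Each monomial c·X^i·Y^j·Z^k in F becomes c·x^i·y^j·1^k = c·x^i·y^j.
Substituting Z = 1: F(X, Y, 1) = 3*x**2 - 2*x*y + 3*x - y - 1.
Note: deg(f) ≤ deg(F) = 2; strict inequality happens when F is divisible by Z (lost terms).


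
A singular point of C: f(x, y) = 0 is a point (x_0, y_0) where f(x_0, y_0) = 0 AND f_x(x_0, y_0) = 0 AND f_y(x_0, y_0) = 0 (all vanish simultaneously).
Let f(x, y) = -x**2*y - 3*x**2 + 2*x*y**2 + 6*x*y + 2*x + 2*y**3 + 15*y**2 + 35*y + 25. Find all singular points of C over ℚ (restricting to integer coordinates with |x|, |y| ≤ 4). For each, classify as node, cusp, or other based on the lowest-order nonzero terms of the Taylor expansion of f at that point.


Singular points: {(-1, -2)}; classification: node.

Compute partial derivatives:
  f_x = -2*x*y - 6*x + 2*y**2 + 6*y + 2.
  f_y = -x**2 + 4*x*y + 6*x + 6*y**2 + 30*y + 35.
Scan x_0 ∈ {−4, ..., 4}. For each x_0, f_y(x_0, y) is a polynomial in y; find its integer roots y ∈ {−4, ..., 4}, then test f_x and f at those candidates.
  x = -4: f_y(-4, y) = 6*y**2 + 14*y - 5; no integer root y with |y| ≤ 4.
  x = -3: f_y(-3, y) = 6*y**2 + 18*y + 8; no integer root y with |y| ≤ 4.
  x = -2: f_y(-2, y) = 6*y**2 + 22*y + 19; no integer root y with |y| ≤ 4.
  x = -1: f_y(-1, y) = 6*y**2 + 26*y + 28; vanishes at y ∈ {-2}. (-1, -2): f_x = 0, f = 0 — SINGULAR.
  x = 0: f_y(0, y) = 6*y**2 + 30*y + 35; no integer root y with |y| ≤ 4.
  x = 1: f_y(1, y) = 6*y**2 + 34*y + 40; vanishes at y ∈ {-4}. (1, -4): f_x = 12 ≠ 0.
  x = 2: f_y(2, y) = 6*y**2 + 38*y + 43; no integer root y with |y| ≤ 4.
  x = 3: f_y(3, y) = 6*y**2 + 42*y + 44; no integer root y with |y| ≤ 4.
  x = 4: f_y(4, y) = 6*y**2 + 46*y + 43; no integer root y with |y| ≤ 4.
Only singular point on the grid: (-1, -2).
Classify: substitute x = -1 + u, y = -2 + v and expand: f = -u**2*v - u**2 + 2*u*v**2 + 2*v**3 + v**2.
No constant or linear terms (consistent with a singular point). Quadratic part: -u**2 + v**2. Cubic part: -u**2*v + 2*u*v**2 + 2*v**3.
The quadratic part v**2 - u**2 = (v − u)(v + u) splits into two distinct linear factors, so there are two distinct tangent lines y − -2 = ±(x − -1) — this is a node (ordinary double point).
Classification: node.


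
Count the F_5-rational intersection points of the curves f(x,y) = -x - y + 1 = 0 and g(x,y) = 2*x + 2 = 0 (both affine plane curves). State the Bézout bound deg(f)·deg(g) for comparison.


Common zeros: {(4, 2)}; count = 1; Bézout bound = 1.

deg(f) = 1, deg(g) = 1, so Bézout bound = 1.
Scan x ∈ F_5. For each x, list the y ∈ F_5 with f(x, y) ≡ 0 and those with g(x, y) ≡ 0 (mod 5); the common zeros in that column are the intersection.
  x = 0: f ≡ 0 at y ∈ {1}; g ≡ 0 at y ∈ ∅; common: ∅.
  x = 1: f ≡ 0 at y ∈ {0}; g ≡ 0 at y ∈ ∅; common: ∅.
  x = 2: f ≡ 0 at y ∈ {4}; g ≡ 0 at y ∈ ∅; common: ∅.
  x = 3: f ≡ 0 at y ∈ {3}; g ≡ 0 at y ∈ ∅; common: ∅.
  x = 4: f ≡ 0 at y ∈ {2}; g ≡ 0 at y ∈ {0, 1, 2, 3, 4}; common: {2}.
Collecting: common zeros = {(4, 2)}, so the count is 1.
Comparison with the Bézout bound: 1 ≤ 1 = deg(f)·deg(g), as expected for curves with no common component (the bound is attained).


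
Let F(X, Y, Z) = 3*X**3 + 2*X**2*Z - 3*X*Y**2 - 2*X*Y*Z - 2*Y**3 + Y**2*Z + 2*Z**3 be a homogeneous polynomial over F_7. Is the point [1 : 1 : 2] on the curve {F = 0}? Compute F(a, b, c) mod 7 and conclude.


F(1,1,2) ≡ 2 (mod 7); P is NOT on the curve.

Evaluate F(1, 1, 2) term-by-term (mod 7).
  3*X**3 ↦ 3·1·1·1 = 3
  2*X**2*Z ↦ 2·1·1·2 = 4
  -3*X*Y**2 ↦ -3·1·1·1 = -3
  -2*X*Y*Z ↦ -2·1·1·2 = -4
  -2*Y**3 ↦ -2·1·1·1 = -2
  Y**2*Z ↦ 1·1·1·2 = 2
  2*Z**3 ↦ 2·1·1·8 = 16
Sum: F(1, 1, 2) = (3) + (4) + (-3) + (-4) + (-2) + (2) + (16) = 16.
Reducing mod 7: 16 ≡ 2 (mod 7).
Since F(a, b, c) ≡ 2 ≠ 0 (mod 7), P does NOT lie on the curve.


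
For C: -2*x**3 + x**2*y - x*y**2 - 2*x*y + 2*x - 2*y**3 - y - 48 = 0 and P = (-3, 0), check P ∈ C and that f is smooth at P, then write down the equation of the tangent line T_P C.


Tangent line at P: -52*x + 14*y - 156 = 0.

Step 1: f(-3, 0) = 0, so P lies on C.
Step 2: partial derivatives
  f_x(x, y) = -6*x**2 + 2*x*y - y**2 - 2*y + 2, f_y(x, y) = x**2 - 2*x*y - 2*x - 6*y**2 - 1.
  f_x(P) = -52, f_y(P) = 14 (gradient nonzero, so P is smooth).
Step 3: tangent line at P: -52·(x − -3) + 14·(y − 0) = 0.
Expanding: -52*x + 14*y - 156 = 0.


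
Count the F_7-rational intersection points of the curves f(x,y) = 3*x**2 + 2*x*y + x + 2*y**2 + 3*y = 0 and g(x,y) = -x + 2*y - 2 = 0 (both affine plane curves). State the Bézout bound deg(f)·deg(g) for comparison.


Common zeros: ∅; count = 0; Bézout bound = 2.

deg(f) = 2, deg(g) = 1, so Bézout bound = 2.
Scan x ∈ F_7. For each x, list the y ∈ F_7 with f(x, y) ≡ 0 and those with g(x, y) ≡ 0 (mod 7); the common zeros in that column are the intersection.
  x = 0: f ≡ 0 at y ∈ {0, 2}; g ≡ 0 at y ∈ {1}; common: ∅.
  x = 1: f ≡ 0 at y ∈ {4}; g ≡ 0 at y ∈ {5}; common: ∅.
  x = 2: f ≡ 0 at y ∈ {0}; g ≡ 0 at y ∈ {2}; common: ∅.
  x = 3: f ≡ 0 at y ∈ {2, 4}; g ≡ 0 at y ∈ {6}; common: ∅.
  x = 4: f ≡ 0 at y ∈ ∅; g ≡ 0 at y ∈ {3}; common: ∅.
  x = 5: f ≡ 0 at y ∈ ∅; g ≡ 0 at y ∈ {0}; common: ∅.
  x = 6: f ≡ 0 at y ∈ ∅; g ≡ 0 at y ∈ {4}; common: ∅.
Collecting: common zeros = ∅, so the count is 0.
Comparison with the Bézout bound: 0 ≤ 2 = deg(f)·deg(g), as expected for curves with no common component (the affine F_7-count falls short of the bound because intersections may lie at infinity, over extension fields, or carry multiplicity).


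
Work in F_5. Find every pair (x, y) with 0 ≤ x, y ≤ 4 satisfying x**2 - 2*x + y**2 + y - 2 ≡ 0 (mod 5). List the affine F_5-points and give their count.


Affine F_5-points: {(0, 1), (0, 3), (2, 1), (2, 3)}; count = 4.

For each of the 25 pairs (x, y) ∈ F_5², evaluate f(x, y) mod 5. Record the zeros.
  x = 0: [0↦3, 1↦0, 2↦4, 3↦0, 4↦3]  zeros at y ∈ {1, 3}
  x = 1: [0↦2, 1↦4, 2↦3, 3↦4, 4↦2]  zeros at y ∈ ∅
  x = 2: [0↦3, 1↦0, 2↦4, 3↦0, 4↦3]  zeros at y ∈ {1, 3}
  x = 3: [0↦1, 1↦3, 2↦2, 3↦3, 4↦1]  zeros at y ∈ ∅
  x = 4: [0↦1, 1↦3, 2↦2, 3↦3, 4↦1]  zeros at y ∈ ∅
Collecting zeros: affine points = {(0, 1), (0, 3), (2, 1), (2, 3)}.
Total count |C(F_5)_aff| = 4.


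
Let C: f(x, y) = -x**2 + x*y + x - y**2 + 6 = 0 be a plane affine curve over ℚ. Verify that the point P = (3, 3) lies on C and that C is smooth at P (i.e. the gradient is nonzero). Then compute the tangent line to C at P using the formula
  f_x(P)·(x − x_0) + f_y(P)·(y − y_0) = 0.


Tangent line at P: -2*x - 3*y + 15 = 0.

Step 1: f(3, 3) = 0, so P lies on C.
Step 2: partial derivatives
  f_x(x, y) = -2*x + y + 1, f_y(x, y) = x - 2*y.
  f_x(P) = -2, f_y(P) = -3 (gradient nonzero, so P is smooth).
Step 3: tangent line at P: -2·(x − 3) + -3·(y − 3) = 0.
Expanding: -2*x - 3*y + 15 = 0.


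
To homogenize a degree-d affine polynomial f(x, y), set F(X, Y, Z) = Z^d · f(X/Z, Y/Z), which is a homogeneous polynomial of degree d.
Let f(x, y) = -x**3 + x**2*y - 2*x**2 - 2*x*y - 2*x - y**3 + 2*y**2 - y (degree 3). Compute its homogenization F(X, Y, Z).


F(X, Y, Z) = -X**3 + X**2*Y - 2*X**2*Z - 2*X*Y*Z - 2*X*Z**2 - Y**3 + 2*Y**2*Z - Y*Z**2

deg(f) = 3.
Substitute x = X/Z, y = Y/Z into f, then multiply by Z^3.
  monomial -1·x^3·y^0 ↦ -1·X^3·Y^0·Z^0.
  monomial 1·x^2·y^1 ↦ 1·X^2·Y^1·Z^0.
  monomial -2·x^2·y^0 ↦ -2·X^2·Y^0·Z^1.
  monomial -2·x^1·y^1 ↦ -2·X^1·Y^1·Z^1.
  monomial -2·x^1·y^0 ↦ -2·X^1·Y^0·Z^2.
  monomial -1·x^0·y^3 ↦ -1·X^0·Y^3·Z^0.
  monomial 2·x^0·y^2 ↦ 2·X^0·Y^2·Z^1.
  monomial -1·x^0·y^1 ↦ -1·X^0·Y^1·Z^2.
Collecting: F(X, Y, Z) = -X**3 + X**2*Y - 2*X**2*Z - 2*X*Y*Z - 2*X*Z**2 - Y**3 + 2*Y**2*Z - Y*Z**2.
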